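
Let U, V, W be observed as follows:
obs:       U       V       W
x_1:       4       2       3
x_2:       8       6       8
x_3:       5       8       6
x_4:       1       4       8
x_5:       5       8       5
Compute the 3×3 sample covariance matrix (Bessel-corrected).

Step 1 — column means:
  mean(U) = (4 + 8 + 5 + 1 + 5) / 5 = 23/5 = 4.6
  mean(V) = (2 + 6 + 8 + 4 + 8) / 5 = 28/5 = 5.6
  mean(W) = (3 + 8 + 6 + 8 + 5) / 5 = 30/5 = 6

Step 2 — sample covariance S[i,j] = (1/(n-1)) · Σ_k (x_{k,i} - mean_i) · (x_{k,j} - mean_j), with n-1 = 4.
  S[U,U] = ((-0.6)·(-0.6) + (3.4)·(3.4) + (0.4)·(0.4) + (-3.6)·(-3.6) + (0.4)·(0.4)) / 4 = 25.2/4 = 6.3
  S[U,V] = ((-0.6)·(-3.6) + (3.4)·(0.4) + (0.4)·(2.4) + (-3.6)·(-1.6) + (0.4)·(2.4)) / 4 = 11.2/4 = 2.8
  S[U,W] = ((-0.6)·(-3) + (3.4)·(2) + (0.4)·(0) + (-3.6)·(2) + (0.4)·(-1)) / 4 = 1/4 = 0.25
  S[V,V] = ((-3.6)·(-3.6) + (0.4)·(0.4) + (2.4)·(2.4) + (-1.6)·(-1.6) + (2.4)·(2.4)) / 4 = 27.2/4 = 6.8
  S[V,W] = ((-3.6)·(-3) + (0.4)·(2) + (2.4)·(0) + (-1.6)·(2) + (2.4)·(-1)) / 4 = 6/4 = 1.5
  S[W,W] = ((-3)·(-3) + (2)·(2) + (0)·(0) + (2)·(2) + (-1)·(-1)) / 4 = 18/4 = 4.5

S is symmetric (S[j,i] = S[i,j]). Assembling:

S = [[6.3, 2.8, 0.25],
 [2.8, 6.8, 1.5],
 [0.25, 1.5, 4.5]]


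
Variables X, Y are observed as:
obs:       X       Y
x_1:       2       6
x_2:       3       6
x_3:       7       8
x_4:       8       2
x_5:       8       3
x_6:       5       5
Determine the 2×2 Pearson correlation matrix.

Step 1 — column means:
  mean(X) = (2 + 3 + 7 + 8 + 8 + 5) / 6 = 33/6 = 5.5
  mean(Y) = (6 + 6 + 8 + 2 + 3 + 5) / 6 = 30/6 = 5

Step 2 — sample variances and covariances s[i,j] = (1/(n-1)) · Σ_k (x_{k,i} - mean_i) · (x_{k,j} - mean_j), with n-1 = 5:
  s[X,X] = ((-3.5)·(-3.5) + (-2.5)·(-2.5) + (1.5)·(1.5) + (2.5)·(2.5) + (2.5)·(2.5) + (-0.5)·(-0.5)) / 5 = 33.5/5 = 6.7
  s[X,Y] = ((-3.5)·(1) + (-2.5)·(1) + (1.5)·(3) + (2.5)·(-3) + (2.5)·(-2) + (-0.5)·(0)) / 5 = -14/5 = -2.8
  s[Y,Y] = ((1)·(1) + (1)·(1) + (3)·(3) + (-3)·(-3) + (-2)·(-2) + (0)·(0)) / 5 = 24/5 = 4.8
  Sample standard deviations s_i = √(s[i,i]):
  s(X) = √(6.7) = 2.5884
  s(Y) = √(4.8) = 2.1909

Step 3 — r_{ij} = s_{ij} / (s_i · s_j):
  r[X,X] = 1 (diagonal).
  r[X,Y] = -2.8 / (2.5884 · 2.1909) = -2.8 / 5.671 = -0.4937
  r[Y,Y] = 1 (diagonal).

R is symmetric with unit diagonal. Assembling:

R = [[1, -0.4937],
 [-0.4937, 1]]


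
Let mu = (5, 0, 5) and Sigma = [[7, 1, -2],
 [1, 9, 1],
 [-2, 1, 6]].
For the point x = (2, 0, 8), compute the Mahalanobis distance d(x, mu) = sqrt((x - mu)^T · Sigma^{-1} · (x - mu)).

Step 1 — centre the observation: (x - mu) = (-3, 0, 3).

Step 2 — invert Sigma (cofactor / det for 3×3, or solve directly):
  Sigma^{-1} = [[0.1631, -0.0246, 0.0585],
 [-0.0246, 0.1169, -0.0277],
 [0.0585, -0.0277, 0.1908]].

Step 3 — form the quadratic (x - mu)^T · Sigma^{-1} · (x - mu):
  Sigma^{-1} · (x - mu) = (-0.3138, -0.0092, 0.3969).
  (x - mu)^T · [Sigma^{-1} · (x - mu)] = (-3)·(-0.3138) + (0)·(-0.0092) + (3)·(0.3969) = 2.1323.

Step 4 — take square root: d = √(2.1323) ≈ 1.4602.

d(x, mu) = √(2.1323) ≈ 1.4602


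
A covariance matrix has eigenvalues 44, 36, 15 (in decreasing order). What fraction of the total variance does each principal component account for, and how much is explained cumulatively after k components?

Step 1 — total variance = trace(Sigma) = Σ λ_i = 44 + 36 + 15 = 95.

Step 2 — fraction explained by component i = λ_i / Σ λ:
  PC1: 44/95 = 0.4632
  PC2: 36/95 = 0.3789
  PC3: 15/95 = 0.1579

Step 3 — cumulative fraction after k components = (λ_1 + ... + λ_k) / Σ λ:
  k = 1: 44/95 = 0.4632
  k = 2: (44 + 36)/95 = 80/95 = 0.8421
  k = 3: (44 + 36 + 15)/95 = 95/95 = 1

Summary (fraction, with percent):

explained: PC1 0.4632 (46.32%), PC2 0.3789 (37.89%), PC3 0.1579 (15.79%);  cumulative: 0.4632, 0.8421, 1


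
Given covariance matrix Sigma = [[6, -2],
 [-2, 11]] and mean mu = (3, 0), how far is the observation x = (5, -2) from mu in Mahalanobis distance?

Step 1 — centre the observation: (x - mu) = (2, -2).

Step 2 — invert Sigma. det(Sigma) = 6·11 - (-2)² = 62.
  Sigma^{-1} = (1/det) · [[d, -b], [-b, a]] = [[0.1774, 0.0323],
 [0.0323, 0.0968]].

Step 3 — form the quadratic (x - mu)^T · Sigma^{-1} · (x - mu):
  Sigma^{-1} · (x - mu) = (0.2903, -0.129).
  (x - mu)^T · [Sigma^{-1} · (x - mu)] = (2)·(0.2903) + (-2)·(-0.129) = 0.8387.

Step 4 — take square root: d = √(0.8387) ≈ 0.9158.

d(x, mu) = √(0.8387) ≈ 0.9158


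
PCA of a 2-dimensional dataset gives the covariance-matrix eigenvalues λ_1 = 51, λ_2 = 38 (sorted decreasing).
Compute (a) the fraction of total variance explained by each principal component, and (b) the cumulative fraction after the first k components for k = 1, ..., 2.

Step 1 — total variance = trace(Sigma) = Σ λ_i = 51 + 38 = 89.

Step 2 — fraction explained by component i = λ_i / Σ λ:
  PC1: 51/89 = 0.573
  PC2: 38/89 = 0.427

Step 3 — cumulative fraction after k components = (λ_1 + ... + λ_k) / Σ λ:
  k = 1: 51/89 = 0.573
  k = 2: (51 + 38)/89 = 89/89 = 1

Summary (fraction, with percent):

explained: PC1 0.573 (57.3%), PC2 0.427 (42.7%);  cumulative: 0.573, 1


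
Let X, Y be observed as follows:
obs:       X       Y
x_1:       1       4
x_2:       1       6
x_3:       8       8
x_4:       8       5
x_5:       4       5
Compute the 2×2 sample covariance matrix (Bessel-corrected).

Step 1 — column means:
  mean(X) = (1 + 1 + 8 + 8 + 4) / 5 = 22/5 = 4.4
  mean(Y) = (4 + 6 + 8 + 5 + 5) / 5 = 28/5 = 5.6

Step 2 — sample covariance S[i,j] = (1/(n-1)) · Σ_k (x_{k,i} - mean_i) · (x_{k,j} - mean_j), with n-1 = 4.
  S[X,X] = ((-3.4)·(-3.4) + (-3.4)·(-3.4) + (3.6)·(3.6) + (3.6)·(3.6) + (-0.4)·(-0.4)) / 4 = 49.2/4 = 12.3
  S[X,Y] = ((-3.4)·(-1.6) + (-3.4)·(0.4) + (3.6)·(2.4) + (3.6)·(-0.6) + (-0.4)·(-0.6)) / 4 = 10.8/4 = 2.7
  S[Y,Y] = ((-1.6)·(-1.6) + (0.4)·(0.4) + (2.4)·(2.4) + (-0.6)·(-0.6) + (-0.6)·(-0.6)) / 4 = 9.2/4 = 2.3

S is symmetric (S[j,i] = S[i,j]). Assembling:

S = [[12.3, 2.7],
 [2.7, 2.3]]


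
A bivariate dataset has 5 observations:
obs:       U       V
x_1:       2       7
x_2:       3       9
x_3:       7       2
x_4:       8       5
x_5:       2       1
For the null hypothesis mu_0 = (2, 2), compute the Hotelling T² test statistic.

Step 1 — sample mean vector:
  mean(U) = (2 + 3 + 7 + 8 + 2) / 5 = 22/5 = 4.4
  mean(V) = (7 + 9 + 2 + 5 + 1) / 5 = 24/5 = 4.8
  x̄ = (4.4, 4.8),  deviation x̄ - mu_0 = (4.4, 4.8) - (2, 2) = (2.4, 2.8).

Step 2 — sample covariance matrix, S[i,j] = (1/(n-1)) · Σ_k (x_{k,i} - mean_i) · (x_{k,j} - mean_j), divisor n-1 = 4:
  S[U,U] = ((-2.4)·(-2.4) + (-1.4)·(-1.4) + (2.6)·(2.6) + (3.6)·(3.6) + (-2.4)·(-2.4)) / 4 = 33.2/4 = 8.3
  S[U,V] = ((-2.4)·(2.2) + (-1.4)·(4.2) + (2.6)·(-2.8) + (3.6)·(0.2) + (-2.4)·(-3.8)) / 4 = -8.6/4 = -2.15
  S[V,V] = ((2.2)·(2.2) + (4.2)·(4.2) + (-2.8)·(-2.8) + (0.2)·(0.2) + (-3.8)·(-3.8)) / 4 = 44.8/4 = 11.2
  S = [[8.3, -2.15],
 [-2.15, 11.2]].

Step 3 — invert S. det(S) = 8.3·11.2 - (-2.15)² = 88.3375.
  S^{-1} = (1/det) · [[d, -b], [-b, a]] = [[0.1268, 0.0243],
 [0.0243, 0.094]].

Step 4 — quadratic form (x̄ - mu_0)^T · S^{-1} · (x̄ - mu_0):
  S^{-1} · (x̄ - mu_0) = (0.3724, 0.3215),
  (x̄ - mu_0)^T · [...] = (2.4)·(0.3724) + (2.8)·(0.3215) = 1.794.

Step 5 — scale by n: T² = 5 · 1.794 = 8.9701.

T² ≈ 8.9701


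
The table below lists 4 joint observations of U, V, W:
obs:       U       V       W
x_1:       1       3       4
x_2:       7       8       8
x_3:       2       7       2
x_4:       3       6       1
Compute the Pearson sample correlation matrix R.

Step 1 — column means:
  mean(U) = (1 + 7 + 2 + 3) / 4 = 13/4 = 3.25
  mean(V) = (3 + 8 + 7 + 6) / 4 = 24/4 = 6
  mean(W) = (4 + 8 + 2 + 1) / 4 = 15/4 = 3.75

Step 2 — sample variances and covariances s[i,j] = (1/(n-1)) · Σ_k (x_{k,i} - mean_i) · (x_{k,j} - mean_j), with n-1 = 3:
  s[U,U] = ((-2.25)·(-2.25) + (3.75)·(3.75) + (-1.25)·(-1.25) + (-0.25)·(-0.25)) / 3 = 20.75/3 = 6.9167
  s[U,V] = ((-2.25)·(-3) + (3.75)·(2) + (-1.25)·(1) + (-0.25)·(0)) / 3 = 13/3 = 4.3333
  s[U,W] = ((-2.25)·(0.25) + (3.75)·(4.25) + (-1.25)·(-1.75) + (-0.25)·(-2.75)) / 3 = 18.25/3 = 6.0833
  s[V,V] = ((-3)·(-3) + (2)·(2) + (1)·(1) + (0)·(0)) / 3 = 14/3 = 4.6667
  s[V,W] = ((-3)·(0.25) + (2)·(4.25) + (1)·(-1.75) + (0)·(-2.75)) / 3 = 6/3 = 2
  s[W,W] = ((0.25)·(0.25) + (4.25)·(4.25) + (-1.75)·(-1.75) + (-2.75)·(-2.75)) / 3 = 28.75/3 = 9.5833
  Sample standard deviations s_i = √(s[i,i]):
  s(U) = √(6.9167) = 2.63
  s(V) = √(4.6667) = 2.1602
  s(W) = √(9.5833) = 3.0957

Step 3 — r_{ij} = s_{ij} / (s_i · s_j):
  r[U,U] = 1 (diagonal).
  r[U,V] = 4.3333 / (2.63 · 2.1602) = 4.3333 / 5.6814 = 0.7627
  r[U,W] = 6.0833 / (2.63 · 3.0957) = 6.0833 / 8.1415 = 0.7472
  r[V,V] = 1 (diagonal).
  r[V,W] = 2 / (2.1602 · 3.0957) = 2 / 6.6875 = 0.2991
  r[W,W] = 1 (diagonal).

R is symmetric with unit diagonal. Assembling:

R = [[1, 0.7627, 0.7472],
 [0.7627, 1, 0.2991],
 [0.7472, 0.2991, 1]]


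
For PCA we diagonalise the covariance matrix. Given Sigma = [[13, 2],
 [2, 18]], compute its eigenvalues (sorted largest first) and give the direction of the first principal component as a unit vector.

Step 1 — characteristic polynomial of 2×2 Sigma:
  det(Sigma - λI) = λ² - trace · λ + det = 0.
  trace = 13 + 18 = 31, det = 13·18 - (2)² = 230.
Step 2 — discriminant:
  Δ = trace² - 4·det = 961 - 920 = 41.
Step 3 — eigenvalues:
  λ = (trace ± √Δ)/2 = (31 ± 6.4031)/2,
  λ_1 = 18.7016,  λ_2 = 12.2984.

Step 4 — unit eigenvector for λ_1: solve (Sigma - λ_1 I)v = 0. First row:
  (13 - 18.7016)·v_x + (2)·v_y = 0, i.e. (-5.7016)·v_x + (2)·v_y = 0,
  so v ∝ (b, λ_1 - a) = (2, 5.7016) = u.
  ||u|| = √((2)² + (5.7016)²) = √(36.5078) ≈ 6.0422,
  v_1 = u/||u|| ≈ (0.331, 0.9436) (||v_1|| = 1).

λ_1 = 18.7016,  λ_2 = 12.2984;  v_1 ≈ (0.331, 0.9436)


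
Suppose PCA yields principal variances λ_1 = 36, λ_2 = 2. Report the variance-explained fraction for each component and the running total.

Step 1 — total variance = trace(Sigma) = Σ λ_i = 36 + 2 = 38.

Step 2 — fraction explained by component i = λ_i / Σ λ:
  PC1: 36/38 = 0.9474
  PC2: 2/38 = 0.0526

Step 3 — cumulative fraction after k components = (λ_1 + ... + λ_k) / Σ λ:
  k = 1: 36/38 = 0.9474
  k = 2: (36 + 2)/38 = 38/38 = 1

Summary (fraction, with percent):

explained: PC1 0.9474 (94.74%), PC2 0.0526 (5.26%);  cumulative: 0.9474, 1


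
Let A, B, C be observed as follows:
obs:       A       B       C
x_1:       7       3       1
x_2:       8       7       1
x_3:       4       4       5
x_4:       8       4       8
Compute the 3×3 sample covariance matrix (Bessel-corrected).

Step 1 — column means:
  mean(A) = (7 + 8 + 4 + 8) / 4 = 27/4 = 6.75
  mean(B) = (3 + 7 + 4 + 4) / 4 = 18/4 = 4.5
  mean(C) = (1 + 1 + 5 + 8) / 4 = 15/4 = 3.75

Step 2 — sample covariance S[i,j] = (1/(n-1)) · Σ_k (x_{k,i} - mean_i) · (x_{k,j} - mean_j), with n-1 = 3.
  S[A,A] = ((0.25)·(0.25) + (1.25)·(1.25) + (-2.75)·(-2.75) + (1.25)·(1.25)) / 3 = 10.75/3 = 3.5833
  S[A,B] = ((0.25)·(-1.5) + (1.25)·(2.5) + (-2.75)·(-0.5) + (1.25)·(-0.5)) / 3 = 3.5/3 = 1.1667
  S[A,C] = ((0.25)·(-2.75) + (1.25)·(-2.75) + (-2.75)·(1.25) + (1.25)·(4.25)) / 3 = -2.25/3 = -0.75
  S[B,B] = ((-1.5)·(-1.5) + (2.5)·(2.5) + (-0.5)·(-0.5) + (-0.5)·(-0.5)) / 3 = 9/3 = 3
  S[B,C] = ((-1.5)·(-2.75) + (2.5)·(-2.75) + (-0.5)·(1.25) + (-0.5)·(4.25)) / 3 = -5.5/3 = -1.8333
  S[C,C] = ((-2.75)·(-2.75) + (-2.75)·(-2.75) + (1.25)·(1.25) + (4.25)·(4.25)) / 3 = 34.75/3 = 11.5833

S is symmetric (S[j,i] = S[i,j]). Assembling:

S = [[3.5833, 1.1667, -0.75],
 [1.1667, 3, -1.8333],
 [-0.75, -1.8333, 11.5833]]


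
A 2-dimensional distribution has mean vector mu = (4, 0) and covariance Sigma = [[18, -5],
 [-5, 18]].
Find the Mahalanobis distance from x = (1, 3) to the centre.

Step 1 — centre the observation: (x - mu) = (-3, 3).

Step 2 — invert Sigma. det(Sigma) = 18·18 - (-5)² = 299.
  Sigma^{-1} = (1/det) · [[d, -b], [-b, a]] = [[0.0602, 0.0167],
 [0.0167, 0.0602]].

Step 3 — form the quadratic (x - mu)^T · Sigma^{-1} · (x - mu):
  Sigma^{-1} · (x - mu) = (-0.1304, 0.1304).
  (x - mu)^T · [Sigma^{-1} · (x - mu)] = (-3)·(-0.1304) + (3)·(0.1304) = 0.7826.

Step 4 — take square root: d = √(0.7826) ≈ 0.8847.

d(x, mu) = √(0.7826) ≈ 0.8847


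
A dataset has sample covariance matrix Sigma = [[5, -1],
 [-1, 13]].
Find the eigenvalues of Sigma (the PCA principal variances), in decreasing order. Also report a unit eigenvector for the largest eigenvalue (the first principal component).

Step 1 — characteristic polynomial of 2×2 Sigma:
  det(Sigma - λI) = λ² - trace · λ + det = 0.
  trace = 5 + 13 = 18, det = 5·13 - (-1)² = 64.
Step 2 — discriminant:
  Δ = trace² - 4·det = 324 - 256 = 68.
Step 3 — eigenvalues:
  λ = (trace ± √Δ)/2 = (18 ± 8.2462)/2,
  λ_1 = 13.1231,  λ_2 = 4.8769.

Step 4 — unit eigenvector for λ_1: solve (Sigma - λ_1 I)v = 0. First row:
  (5 - 13.1231)·v_x + (-1)·v_y = 0, i.e. (-8.1231)·v_x + (-1)·v_y = 0,
  so v ∝ (b, λ_1 - a) = (-1, 8.1231); multiply by -1 so the first entry is positive: u = (1, -8.1231).
  ||u|| = √((1)² + (-8.1231)²) = √(66.9848) ≈ 8.1844,
  v_1 = u/||u|| ≈ (0.1222, -0.9925) (||v_1|| = 1).

λ_1 = 13.1231,  λ_2 = 4.8769;  v_1 ≈ (0.1222, -0.9925)


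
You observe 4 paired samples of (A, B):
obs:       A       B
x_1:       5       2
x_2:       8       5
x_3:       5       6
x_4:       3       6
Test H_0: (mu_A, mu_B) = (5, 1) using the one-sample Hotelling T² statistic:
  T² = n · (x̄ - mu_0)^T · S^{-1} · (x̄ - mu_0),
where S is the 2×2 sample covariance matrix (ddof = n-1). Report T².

Step 1 — sample mean vector:
  mean(A) = (5 + 8 + 5 + 3) / 4 = 21/4 = 5.25
  mean(B) = (2 + 5 + 6 + 6) / 4 = 19/4 = 4.75
  x̄ = (5.25, 4.75),  deviation x̄ - mu_0 = (5.25, 4.75) - (5, 1) = (0.25, 3.75).

Step 2 — sample covariance matrix, S[i,j] = (1/(n-1)) · Σ_k (x_{k,i} - mean_i) · (x_{k,j} - mean_j), divisor n-1 = 3:
  S[A,A] = ((-0.25)·(-0.25) + (2.75)·(2.75) + (-0.25)·(-0.25) + (-2.25)·(-2.25)) / 3 = 12.75/3 = 4.25
  S[A,B] = ((-0.25)·(-2.75) + (2.75)·(0.25) + (-0.25)·(1.25) + (-2.25)·(1.25)) / 3 = -1.75/3 = -0.5833
  S[B,B] = ((-2.75)·(-2.75) + (0.25)·(0.25) + (1.25)·(1.25) + (1.25)·(1.25)) / 3 = 10.75/3 = 3.5833
  S = [[4.25, -0.5833],
 [-0.5833, 3.5833]].

Step 3 — invert S. det(S) = 4.25·3.5833 - (-0.5833)² = 14.8889.
  S^{-1} = (1/det) · [[d, -b], [-b, a]] = [[0.2407, 0.0392],
 [0.0392, 0.2854]].

Step 4 — quadratic form (x̄ - mu_0)^T · S^{-1} · (x̄ - mu_0):
  S^{-1} · (x̄ - mu_0) = (0.2071, 1.0802),
  (x̄ - mu_0)^T · [...] = (0.25)·(0.2071) + (3.75)·(1.0802) = 4.1026.

Step 5 — scale by n: T² = 4 · 4.1026 = 16.4104.

T² ≈ 16.4104


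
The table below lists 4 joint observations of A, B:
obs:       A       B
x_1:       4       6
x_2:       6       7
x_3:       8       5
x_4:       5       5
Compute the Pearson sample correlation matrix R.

Step 1 — column means:
  mean(A) = (4 + 6 + 8 + 5) / 4 = 23/4 = 5.75
  mean(B) = (6 + 7 + 5 + 5) / 4 = 23/4 = 5.75

Step 2 — sample variances and covariances s[i,j] = (1/(n-1)) · Σ_k (x_{k,i} - mean_i) · (x_{k,j} - mean_j), with n-1 = 3:
  s[A,A] = ((-1.75)·(-1.75) + (0.25)·(0.25) + (2.25)·(2.25) + (-0.75)·(-0.75)) / 3 = 8.75/3 = 2.9167
  s[A,B] = ((-1.75)·(0.25) + (0.25)·(1.25) + (2.25)·(-0.75) + (-0.75)·(-0.75)) / 3 = -1.25/3 = -0.4167
  s[B,B] = ((0.25)·(0.25) + (1.25)·(1.25) + (-0.75)·(-0.75) + (-0.75)·(-0.75)) / 3 = 2.75/3 = 0.9167
  Sample standard deviations s_i = √(s[i,i]):
  s(A) = √(2.9167) = 1.7078
  s(B) = √(0.9167) = 0.9574

Step 3 — r_{ij} = s_{ij} / (s_i · s_j):
  r[A,A] = 1 (diagonal).
  r[A,B] = -0.4167 / (1.7078 · 0.9574) = -0.4167 / 1.6351 = -0.2548
  r[B,B] = 1 (diagonal).

R is symmetric with unit diagonal. Assembling:

R = [[1, -0.2548],
 [-0.2548, 1]]


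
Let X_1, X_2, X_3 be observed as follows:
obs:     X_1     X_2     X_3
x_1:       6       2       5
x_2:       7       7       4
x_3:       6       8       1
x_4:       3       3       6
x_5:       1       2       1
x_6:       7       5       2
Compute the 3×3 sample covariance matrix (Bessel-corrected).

Step 1 — column means:
  mean(X_1) = (6 + 7 + 6 + 3 + 1 + 7) / 6 = 30/6 = 5
  mean(X_2) = (2 + 7 + 8 + 3 + 2 + 5) / 6 = 27/6 = 4.5
  mean(X_3) = (5 + 4 + 1 + 6 + 1 + 2) / 6 = 19/6 = 3.1667

Step 2 — sample covariance S[i,j] = (1/(n-1)) · Σ_k (x_{k,i} - mean_i) · (x_{k,j} - mean_j), with n-1 = 5.
  S[X_1,X_1] = ((1)·(1) + (2)·(2) + (1)·(1) + (-2)·(-2) + (-4)·(-4) + (2)·(2)) / 5 = 30/5 = 6
  S[X_1,X_2] = ((1)·(-2.5) + (2)·(2.5) + (1)·(3.5) + (-2)·(-1.5) + (-4)·(-2.5) + (2)·(0.5)) / 5 = 20/5 = 4
  S[X_1,X_3] = ((1)·(1.8333) + (2)·(0.8333) + (1)·(-2.1667) + (-2)·(2.8333) + (-4)·(-2.1667) + (2)·(-1.1667)) / 5 = 2/5 = 0.4
  S[X_2,X_2] = ((-2.5)·(-2.5) + (2.5)·(2.5) + (3.5)·(3.5) + (-1.5)·(-1.5) + (-2.5)·(-2.5) + (0.5)·(0.5)) / 5 = 33.5/5 = 6.7
  S[X_2,X_3] = ((-2.5)·(1.8333) + (2.5)·(0.8333) + (3.5)·(-2.1667) + (-1.5)·(2.8333) + (-2.5)·(-2.1667) + (0.5)·(-1.1667)) / 5 = -9.5/5 = -1.9
  S[X_3,X_3] = ((1.8333)·(1.8333) + (0.8333)·(0.8333) + (-2.1667)·(-2.1667) + (2.8333)·(2.8333) + (-2.1667)·(-2.1667) + (-1.1667)·(-1.1667)) / 5 = 22.8333/5 = 4.5667

S is symmetric (S[j,i] = S[i,j]). Assembling:

S = [[6, 4, 0.4],
 [4, 6.7, -1.9],
 [0.4, -1.9, 4.5667]]


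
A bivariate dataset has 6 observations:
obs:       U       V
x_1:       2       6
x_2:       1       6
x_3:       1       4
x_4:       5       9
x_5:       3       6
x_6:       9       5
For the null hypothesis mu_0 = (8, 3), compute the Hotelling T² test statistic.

Step 1 — sample mean vector:
  mean(U) = (2 + 1 + 1 + 5 + 3 + 9) / 6 = 21/6 = 3.5
  mean(V) = (6 + 6 + 4 + 9 + 6 + 5) / 6 = 36/6 = 6
  x̄ = (3.5, 6),  deviation x̄ - mu_0 = (3.5, 6) - (8, 3) = (-4.5, 3).

Step 2 — sample covariance matrix, S[i,j] = (1/(n-1)) · Σ_k (x_{k,i} - mean_i) · (x_{k,j} - mean_j), divisor n-1 = 5:
  S[U,U] = ((-1.5)·(-1.5) + (-2.5)·(-2.5) + (-2.5)·(-2.5) + (1.5)·(1.5) + (-0.5)·(-0.5) + (5.5)·(5.5)) / 5 = 47.5/5 = 9.5
  S[U,V] = ((-1.5)·(0) + (-2.5)·(0) + (-2.5)·(-2) + (1.5)·(3) + (-0.5)·(0) + (5.5)·(-1)) / 5 = 4/5 = 0.8
  S[V,V] = ((0)·(0) + (0)·(0) + (-2)·(-2) + (3)·(3) + (0)·(0) + (-1)·(-1)) / 5 = 14/5 = 2.8
  S = [[9.5, 0.8],
 [0.8, 2.8]].

Step 3 — invert S. det(S) = 9.5·2.8 - (0.8)² = 25.96.
  S^{-1} = (1/det) · [[d, -b], [-b, a]] = [[0.1079, -0.0308],
 [-0.0308, 0.3659]].

Step 4 — quadratic form (x̄ - mu_0)^T · S^{-1} · (x̄ - mu_0):
  S^{-1} · (x̄ - mu_0) = (-0.5778, 1.2365),
  (x̄ - mu_0)^T · [...] = (-4.5)·(-0.5778) + (3)·(1.2365) = 6.3097.

Step 5 — scale by n: T² = 6 · 6.3097 = 37.8582.

T² ≈ 37.8582


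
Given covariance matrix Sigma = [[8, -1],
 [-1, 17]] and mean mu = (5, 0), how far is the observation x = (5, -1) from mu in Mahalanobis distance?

Step 1 — centre the observation: (x - mu) = (0, -1).

Step 2 — invert Sigma. det(Sigma) = 8·17 - (-1)² = 135.
  Sigma^{-1} = (1/det) · [[d, -b], [-b, a]] = [[0.1259, 0.0074],
 [0.0074, 0.0593]].

Step 3 — form the quadratic (x - mu)^T · Sigma^{-1} · (x - mu):
  Sigma^{-1} · (x - mu) = (-0.0074, -0.0593).
  (x - mu)^T · [Sigma^{-1} · (x - mu)] = (0)·(-0.0074) + (-1)·(-0.0593) = 0.0593.

Step 4 — take square root: d = √(0.0593) ≈ 0.2434.

d(x, mu) = √(0.0593) ≈ 0.2434


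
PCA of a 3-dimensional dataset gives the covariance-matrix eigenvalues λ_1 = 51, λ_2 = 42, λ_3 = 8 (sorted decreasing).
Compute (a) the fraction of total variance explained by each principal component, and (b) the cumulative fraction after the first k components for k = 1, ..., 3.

Step 1 — total variance = trace(Sigma) = Σ λ_i = 51 + 42 + 8 = 101.

Step 2 — fraction explained by component i = λ_i / Σ λ:
  PC1: 51/101 = 0.505
  PC2: 42/101 = 0.4158
  PC3: 8/101 = 0.0792

Step 3 — cumulative fraction after k components = (λ_1 + ... + λ_k) / Σ λ:
  k = 1: 51/101 = 0.505
  k = 2: (51 + 42)/101 = 93/101 = 0.9208
  k = 3: (51 + 42 + 8)/101 = 101/101 = 1

Summary (fraction, with percent):

explained: PC1 0.505 (50.5%), PC2 0.4158 (41.58%), PC3 0.0792 (7.92%);  cumulative: 0.505, 0.9208, 1


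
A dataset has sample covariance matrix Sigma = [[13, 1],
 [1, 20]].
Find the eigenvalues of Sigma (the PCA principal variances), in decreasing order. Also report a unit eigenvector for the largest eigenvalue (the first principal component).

Step 1 — characteristic polynomial of 2×2 Sigma:
  det(Sigma - λI) = λ² - trace · λ + det = 0.
  trace = 13 + 20 = 33, det = 13·20 - (1)² = 259.
Step 2 — discriminant:
  Δ = trace² - 4·det = 1089 - 1036 = 53.
Step 3 — eigenvalues:
  λ = (trace ± √Δ)/2 = (33 ± 7.2801)/2,
  λ_1 = 20.1401,  λ_2 = 12.8599.

Step 4 — unit eigenvector for λ_1: solve (Sigma - λ_1 I)v = 0. First row:
  (13 - 20.1401)·v_x + (1)·v_y = 0, i.e. (-7.1401)·v_x + (1)·v_y = 0,
  so v ∝ (b, λ_1 - a) = (1, 7.1401) = u.
  ||u|| = √((1)² + (7.1401)²) = √(51.9804) ≈ 7.2097,
  v_1 = u/||u|| ≈ (0.1387, 0.9903) (||v_1|| = 1).

λ_1 = 20.1401,  λ_2 = 12.8599;  v_1 ≈ (0.1387, 0.9903)


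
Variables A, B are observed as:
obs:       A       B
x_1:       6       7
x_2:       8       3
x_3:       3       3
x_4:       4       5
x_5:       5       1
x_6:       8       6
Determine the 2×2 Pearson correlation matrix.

Step 1 — column means:
  mean(A) = (6 + 8 + 3 + 4 + 5 + 8) / 6 = 34/6 = 5.6667
  mean(B) = (7 + 3 + 3 + 5 + 1 + 6) / 6 = 25/6 = 4.1667

Step 2 — sample variances and covariances s[i,j] = (1/(n-1)) · Σ_k (x_{k,i} - mean_i) · (x_{k,j} - mean_j), with n-1 = 5:
  s[A,A] = ((0.3333)·(0.3333) + (2.3333)·(2.3333) + (-2.6667)·(-2.6667) + (-1.6667)·(-1.6667) + (-0.6667)·(-0.6667) + (2.3333)·(2.3333)) / 5 = 21.3333/5 = 4.2667
  s[A,B] = ((0.3333)·(2.8333) + (2.3333)·(-1.1667) + (-2.6667)·(-1.1667) + (-1.6667)·(0.8333) + (-0.6667)·(-3.1667) + (2.3333)·(1.8333)) / 5 = 6.3333/5 = 1.2667
  s[B,B] = ((2.8333)·(2.8333) + (-1.1667)·(-1.1667) + (-1.1667)·(-1.1667) + (0.8333)·(0.8333) + (-3.1667)·(-3.1667) + (1.8333)·(1.8333)) / 5 = 24.8333/5 = 4.9667
  Sample standard deviations s_i = √(s[i,i]):
  s(A) = √(4.2667) = 2.0656
  s(B) = √(4.9667) = 2.2286

Step 3 — r_{ij} = s_{ij} / (s_i · s_j):
  r[A,A] = 1 (diagonal).
  r[A,B] = 1.2667 / (2.0656 · 2.2286) = 1.2667 / 4.6034 = 0.2752
  r[B,B] = 1 (diagonal).

R is symmetric with unit diagonal. Assembling:

R = [[1, 0.2752],
 [0.2752, 1]]


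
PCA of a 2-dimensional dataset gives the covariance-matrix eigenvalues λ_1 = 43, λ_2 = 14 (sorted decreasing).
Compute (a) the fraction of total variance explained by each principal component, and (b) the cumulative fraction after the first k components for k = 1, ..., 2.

Step 1 — total variance = trace(Sigma) = Σ λ_i = 43 + 14 = 57.

Step 2 — fraction explained by component i = λ_i / Σ λ:
  PC1: 43/57 = 0.7544
  PC2: 14/57 = 0.2456

Step 3 — cumulative fraction after k components = (λ_1 + ... + λ_k) / Σ λ:
  k = 1: 43/57 = 0.7544
  k = 2: (43 + 14)/57 = 57/57 = 1

Summary (fraction, with percent):

explained: PC1 0.7544 (75.44%), PC2 0.2456 (24.56%);  cumulative: 0.7544, 1


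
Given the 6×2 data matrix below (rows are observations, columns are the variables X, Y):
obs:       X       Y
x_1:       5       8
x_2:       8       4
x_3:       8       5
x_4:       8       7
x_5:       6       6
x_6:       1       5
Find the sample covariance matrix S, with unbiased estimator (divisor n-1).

Step 1 — column means:
  mean(X) = (5 + 8 + 8 + 8 + 6 + 1) / 6 = 36/6 = 6
  mean(Y) = (8 + 4 + 5 + 7 + 6 + 5) / 6 = 35/6 = 5.8333

Step 2 — sample covariance S[i,j] = (1/(n-1)) · Σ_k (x_{k,i} - mean_i) · (x_{k,j} - mean_j), with n-1 = 5.
  S[X,X] = ((-1)·(-1) + (2)·(2) + (2)·(2) + (2)·(2) + (0)·(0) + (-5)·(-5)) / 5 = 38/5 = 7.6
  S[X,Y] = ((-1)·(2.1667) + (2)·(-1.8333) + (2)·(-0.8333) + (2)·(1.1667) + (0)·(0.1667) + (-5)·(-0.8333)) / 5 = -1/5 = -0.2
  S[Y,Y] = ((2.1667)·(2.1667) + (-1.8333)·(-1.8333) + (-0.8333)·(-0.8333) + (1.1667)·(1.1667) + (0.1667)·(0.1667) + (-0.8333)·(-0.8333)) / 5 = 10.8333/5 = 2.1667

S is symmetric (S[j,i] = S[i,j]). Assembling:

S = [[7.6, -0.2],
 [-0.2, 2.1667]]


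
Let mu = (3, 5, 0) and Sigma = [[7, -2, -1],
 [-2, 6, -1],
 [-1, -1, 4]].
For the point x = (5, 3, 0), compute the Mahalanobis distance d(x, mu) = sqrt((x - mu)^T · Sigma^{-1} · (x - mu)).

Step 1 — centre the observation: (x - mu) = (2, -2, 0).

Step 2 — invert Sigma (cofactor / det for 3×3, or solve directly):
  Sigma^{-1} = [[0.1704, 0.0667, 0.0593],
 [0.0667, 0.2, 0.0667],
 [0.0593, 0.0667, 0.2815]].

Step 3 — form the quadratic (x - mu)^T · Sigma^{-1} · (x - mu):
  Sigma^{-1} · (x - mu) = (0.2074, -0.2667, -0.0148).
  (x - mu)^T · [Sigma^{-1} · (x - mu)] = (2)·(0.2074) + (-2)·(-0.2667) + (0)·(-0.0148) = 0.9481.

Step 4 — take square root: d = √(0.9481) ≈ 0.9737.

d(x, mu) = √(0.9481) ≈ 0.9737


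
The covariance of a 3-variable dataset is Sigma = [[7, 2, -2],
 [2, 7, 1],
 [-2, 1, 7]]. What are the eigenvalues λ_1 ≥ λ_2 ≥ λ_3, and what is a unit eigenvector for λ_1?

Step 1 — characteristic polynomial p(λ) = det(λI - Sigma) = λ³ - tr·λ² + c_1·λ - det, where tr = trace, c_1 = sum of the principal 2×2 minors, det = det(Sigma):
  tr = 7 + 7 + 7 = 21,
  c_1 = (7·7 - (2)²) + (7·7 - (-2)²) + (7·7 - (1)²) = 45 + 45 + 48 = 138,
  det = 7·(7·7 - (1)²) - (2)·((2)·7 - (1)·(-2)) + (-2)·((2)·(1) - 7·(-2)) = 7·(48) - (2)·(16) + (-2)·(16) = 272.
  So p(λ) = λ³ - 21λ² + 138λ - 272.
Step 2 — look for an integer root (rational root theorem: any rational root is an integer divisor of 272). Testing λ = 8:
  p(8) = 512 - 1344 + 1104 - 272 = 0  ✓
  Dividing out (λ - 8): p(λ) = (λ - 8)(λ² - 13λ + 34).
Step 3 — remaining eigenvalues from the quadratic λ² - 13λ + 34 = 0:
  Δ = 13² - 4·34 = 169 - 136 = 33,  λ = (13 ± √33)/2 = (13 ± 5.7446)/2 ≈ 9.3723 or 3.6277.
  Sorted: λ_1 = 9.3723,  λ_2 = 8,  λ_3 = 3.6277  (check: sum = 21 = tr ✓).

Step 4 — unit eigenvector for λ_1 ≈ 9.3723: v spans the null space of (Sigma - λ_1 I), whose rows are
  r_1 = (-2.3723, 2, -2),  r_2 = (2, -2.3723, 1),  r_3 = (-2, 1, -2.3723).
  v is orthogonal to every row, so take v ∝ r_1 × r_2 = ((2)·(1) - (-2)·(-2.3723), (-2)·(2) - (-2.3723)·(1), (-2.3723)·(-2.3723) - (2)·(2)) ≈ (-2.7446, -1.6277, 1.6277).
  Rescale (multiply by -1 so the first nonzero entry is positive): u = (2.7446, 1.6277, -1.6277).
  ||u|| = √((2.7446)² + (1.6277)² + (-1.6277)²) = √(12.8316) ≈ 3.5821,  v_1 = u/||u|| ≈ (0.7662, 0.4544, -0.4544) (||v_1|| = 1).

λ_1 = 9.3723,  λ_2 = 8,  λ_3 = 3.6277;  v_1 ≈ (0.7662, 0.4544, -0.4544)


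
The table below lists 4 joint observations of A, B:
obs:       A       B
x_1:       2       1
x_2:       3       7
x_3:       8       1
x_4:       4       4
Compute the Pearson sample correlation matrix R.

Step 1 — column means:
  mean(A) = (2 + 3 + 8 + 4) / 4 = 17/4 = 4.25
  mean(B) = (1 + 7 + 1 + 4) / 4 = 13/4 = 3.25

Step 2 — sample variances and covariances s[i,j] = (1/(n-1)) · Σ_k (x_{k,i} - mean_i) · (x_{k,j} - mean_j), with n-1 = 3:
  s[A,A] = ((-2.25)·(-2.25) + (-1.25)·(-1.25) + (3.75)·(3.75) + (-0.25)·(-0.25)) / 3 = 20.75/3 = 6.9167
  s[A,B] = ((-2.25)·(-2.25) + (-1.25)·(3.75) + (3.75)·(-2.25) + (-0.25)·(0.75)) / 3 = -8.25/3 = -2.75
  s[B,B] = ((-2.25)·(-2.25) + (3.75)·(3.75) + (-2.25)·(-2.25) + (0.75)·(0.75)) / 3 = 24.75/3 = 8.25
  Sample standard deviations s_i = √(s[i,i]):
  s(A) = √(6.9167) = 2.63
  s(B) = √(8.25) = 2.8723

Step 3 — r_{ij} = s_{ij} / (s_i · s_j):
  r[A,A] = 1 (diagonal).
  r[A,B] = -2.75 / (2.63 · 2.8723) = -2.75 / 7.554 = -0.364
  r[B,B] = 1 (diagonal).

R is symmetric with unit diagonal. Assembling:

R = [[1, -0.364],
 [-0.364, 1]]


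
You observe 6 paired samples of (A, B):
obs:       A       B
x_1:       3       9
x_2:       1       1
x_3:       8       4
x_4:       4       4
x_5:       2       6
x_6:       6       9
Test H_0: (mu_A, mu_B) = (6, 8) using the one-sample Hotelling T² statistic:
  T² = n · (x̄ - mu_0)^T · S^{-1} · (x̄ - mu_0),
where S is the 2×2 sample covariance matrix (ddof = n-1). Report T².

Step 1 — sample mean vector:
  mean(A) = (3 + 1 + 8 + 4 + 2 + 6) / 6 = 24/6 = 4
  mean(B) = (9 + 1 + 4 + 4 + 6 + 9) / 6 = 33/6 = 5.5
  x̄ = (4, 5.5),  deviation x̄ - mu_0 = (4, 5.5) - (6, 8) = (-2, -2.5).

Step 2 — sample covariance matrix, S[i,j] = (1/(n-1)) · Σ_k (x_{k,i} - mean_i) · (x_{k,j} - mean_j), divisor n-1 = 5:
  S[A,A] = ((-1)·(-1) + (-3)·(-3) + (4)·(4) + (0)·(0) + (-2)·(-2) + (2)·(2)) / 5 = 34/5 = 6.8
  S[A,B] = ((-1)·(3.5) + (-3)·(-4.5) + (4)·(-1.5) + (0)·(-1.5) + (-2)·(0.5) + (2)·(3.5)) / 5 = 10/5 = 2
  S[B,B] = ((3.5)·(3.5) + (-4.5)·(-4.5) + (-1.5)·(-1.5) + (-1.5)·(-1.5) + (0.5)·(0.5) + (3.5)·(3.5)) / 5 = 49.5/5 = 9.9
  S = [[6.8, 2],
 [2, 9.9]].

Step 3 — invert S. det(S) = 6.8·9.9 - (2)² = 63.32.
  S^{-1} = (1/det) · [[d, -b], [-b, a]] = [[0.1563, -0.0316],
 [-0.0316, 0.1074]].

Step 4 — quadratic form (x̄ - mu_0)^T · S^{-1} · (x̄ - mu_0):
  S^{-1} · (x̄ - mu_0) = (-0.2337, -0.2053),
  (x̄ - mu_0)^T · [...] = (-2)·(-0.2337) + (-2.5)·(-0.2053) = 0.9807.

Step 5 — scale by n: T² = 6 · 0.9807 = 5.8844.

T² ≈ 5.8844


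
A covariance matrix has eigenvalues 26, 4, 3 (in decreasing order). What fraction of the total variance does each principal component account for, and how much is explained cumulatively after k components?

Step 1 — total variance = trace(Sigma) = Σ λ_i = 26 + 4 + 3 = 33.

Step 2 — fraction explained by component i = λ_i / Σ λ:
  PC1: 26/33 = 0.7879
  PC2: 4/33 = 0.1212
  PC3: 3/33 = 0.0909

Step 3 — cumulative fraction after k components = (λ_1 + ... + λ_k) / Σ λ:
  k = 1: 26/33 = 0.7879
  k = 2: (26 + 4)/33 = 30/33 = 0.9091
  k = 3: (26 + 4 + 3)/33 = 33/33 = 1

Summary (fraction, with percent):

explained: PC1 0.7879 (78.79%), PC2 0.1212 (12.12%), PC3 0.0909 (9.09%);  cumulative: 0.7879, 0.9091, 1


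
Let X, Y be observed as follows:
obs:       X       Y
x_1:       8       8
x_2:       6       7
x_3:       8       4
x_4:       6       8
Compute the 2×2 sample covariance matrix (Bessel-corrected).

Step 1 — column means:
  mean(X) = (8 + 6 + 8 + 6) / 4 = 28/4 = 7
  mean(Y) = (8 + 7 + 4 + 8) / 4 = 27/4 = 6.75

Step 2 — sample covariance S[i,j] = (1/(n-1)) · Σ_k (x_{k,i} - mean_i) · (x_{k,j} - mean_j), with n-1 = 3.
  S[X,X] = ((1)·(1) + (-1)·(-1) + (1)·(1) + (-1)·(-1)) / 3 = 4/3 = 1.3333
  S[X,Y] = ((1)·(1.25) + (-1)·(0.25) + (1)·(-2.75) + (-1)·(1.25)) / 3 = -3/3 = -1
  S[Y,Y] = ((1.25)·(1.25) + (0.25)·(0.25) + (-2.75)·(-2.75) + (1.25)·(1.25)) / 3 = 10.75/3 = 3.5833

S is symmetric (S[j,i] = S[i,j]). Assembling:

S = [[1.3333, -1],
 [-1, 3.5833]]


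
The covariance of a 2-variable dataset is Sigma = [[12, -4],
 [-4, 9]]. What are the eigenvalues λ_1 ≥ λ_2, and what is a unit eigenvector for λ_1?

Step 1 — characteristic polynomial of 2×2 Sigma:
  det(Sigma - λI) = λ² - trace · λ + det = 0.
  trace = 12 + 9 = 21, det = 12·9 - (-4)² = 92.
Step 2 — discriminant:
  Δ = trace² - 4·det = 441 - 368 = 73.
Step 3 — eigenvalues:
  λ = (trace ± √Δ)/2 = (21 ± 8.544)/2,
  λ_1 = 14.772,  λ_2 = 6.228.

Step 4 — unit eigenvector for λ_1: solve (Sigma - λ_1 I)v = 0. First row:
  (12 - 14.772)·v_x + (-4)·v_y = 0, i.e. (-2.772)·v_x + (-4)·v_y = 0,
  so v ∝ (b, λ_1 - a) = (-4, 2.772); multiply by -1 so the first entry is positive: u = (4, -2.772).
  ||u|| = √((4)² + (-2.772)²) = √(23.684) ≈ 4.8666,
  v_1 = u/||u|| ≈ (0.8219, -0.5696) (||v_1|| = 1).

λ_1 = 14.772,  λ_2 = 6.228;  v_1 ≈ (0.8219, -0.5696)


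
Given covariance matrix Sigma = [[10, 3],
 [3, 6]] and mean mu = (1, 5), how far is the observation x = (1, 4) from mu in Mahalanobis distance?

Step 1 — centre the observation: (x - mu) = (0, -1).

Step 2 — invert Sigma. det(Sigma) = 10·6 - (3)² = 51.
  Sigma^{-1} = (1/det) · [[d, -b], [-b, a]] = [[0.1176, -0.0588],
 [-0.0588, 0.1961]].

Step 3 — form the quadratic (x - mu)^T · Sigma^{-1} · (x - mu):
  Sigma^{-1} · (x - mu) = (0.0588, -0.1961).
  (x - mu)^T · [Sigma^{-1} · (x - mu)] = (0)·(0.0588) + (-1)·(-0.1961) = 0.1961.

Step 4 — take square root: d = √(0.1961) ≈ 0.4428.

d(x, mu) = √(0.1961) ≈ 0.4428


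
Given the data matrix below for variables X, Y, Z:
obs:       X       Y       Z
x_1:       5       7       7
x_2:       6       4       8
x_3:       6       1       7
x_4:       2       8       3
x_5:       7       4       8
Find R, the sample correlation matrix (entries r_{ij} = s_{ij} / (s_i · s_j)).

Step 1 — column means:
  mean(X) = (5 + 6 + 6 + 2 + 7) / 5 = 26/5 = 5.2
  mean(Y) = (7 + 4 + 1 + 8 + 4) / 5 = 24/5 = 4.8
  mean(Z) = (7 + 8 + 7 + 3 + 8) / 5 = 33/5 = 6.6

Step 2 — sample variances and covariances s[i,j] = (1/(n-1)) · Σ_k (x_{k,i} - mean_i) · (x_{k,j} - mean_j), with n-1 = 4:
  s[X,X] = ((-0.2)·(-0.2) + (0.8)·(0.8) + (0.8)·(0.8) + (-3.2)·(-3.2) + (1.8)·(1.8)) / 4 = 14.8/4 = 3.7
  s[X,Y] = ((-0.2)·(2.2) + (0.8)·(-0.8) + (0.8)·(-3.8) + (-3.2)·(3.2) + (1.8)·(-0.8)) / 4 = -15.8/4 = -3.95
  s[X,Z] = ((-0.2)·(0.4) + (0.8)·(1.4) + (0.8)·(0.4) + (-3.2)·(-3.6) + (1.8)·(1.4)) / 4 = 15.4/4 = 3.85
  s[Y,Y] = ((2.2)·(2.2) + (-0.8)·(-0.8) + (-3.8)·(-3.8) + (3.2)·(3.2) + (-0.8)·(-0.8)) / 4 = 30.8/4 = 7.7
  s[Y,Z] = ((2.2)·(0.4) + (-0.8)·(1.4) + (-3.8)·(0.4) + (3.2)·(-3.6) + (-0.8)·(1.4)) / 4 = -14.4/4 = -3.6
  s[Z,Z] = ((0.4)·(0.4) + (1.4)·(1.4) + (0.4)·(0.4) + (-3.6)·(-3.6) + (1.4)·(1.4)) / 4 = 17.2/4 = 4.3
  Sample standard deviations s_i = √(s[i,i]):
  s(X) = √(3.7) = 1.9235
  s(Y) = √(7.7) = 2.7749
  s(Z) = √(4.3) = 2.0736

Step 3 — r_{ij} = s_{ij} / (s_i · s_j):
  r[X,X] = 1 (diagonal).
  r[X,Y] = -3.95 / (1.9235 · 2.7749) = -3.95 / 5.3376 = -0.74
  r[X,Z] = 3.85 / (1.9235 · 2.0736) = 3.85 / 3.9887 = 0.9652
  r[Y,Y] = 1 (diagonal).
  r[Y,Z] = -3.6 / (2.7749 · 2.0736) = -3.6 / 5.7541 = -0.6256
  r[Z,Z] = 1 (diagonal).

R is symmetric with unit diagonal. Assembling:

R = [[1, -0.74, 0.9652],
 [-0.74, 1, -0.6256],
 [0.9652, -0.6256, 1]]


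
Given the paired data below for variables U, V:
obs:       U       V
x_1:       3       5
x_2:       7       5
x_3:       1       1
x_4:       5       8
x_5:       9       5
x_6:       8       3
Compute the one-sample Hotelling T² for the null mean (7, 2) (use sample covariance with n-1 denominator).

Step 1 — sample mean vector:
  mean(U) = (3 + 7 + 1 + 5 + 9 + 8) / 6 = 33/6 = 5.5
  mean(V) = (5 + 5 + 1 + 8 + 5 + 3) / 6 = 27/6 = 4.5
  x̄ = (5.5, 4.5),  deviation x̄ - mu_0 = (5.5, 4.5) - (7, 2) = (-1.5, 2.5).

Step 2 — sample covariance matrix, S[i,j] = (1/(n-1)) · Σ_k (x_{k,i} - mean_i) · (x_{k,j} - mean_j), divisor n-1 = 5:
  S[U,U] = ((-2.5)·(-2.5) + (1.5)·(1.5) + (-4.5)·(-4.5) + (-0.5)·(-0.5) + (3.5)·(3.5) + (2.5)·(2.5)) / 5 = 47.5/5 = 9.5
  S[U,V] = ((-2.5)·(0.5) + (1.5)·(0.5) + (-4.5)·(-3.5) + (-0.5)·(3.5) + (3.5)·(0.5) + (2.5)·(-1.5)) / 5 = 11.5/5 = 2.3
  S[V,V] = ((0.5)·(0.5) + (0.5)·(0.5) + (-3.5)·(-3.5) + (3.5)·(3.5) + (0.5)·(0.5) + (-1.5)·(-1.5)) / 5 = 27.5/5 = 5.5
  S = [[9.5, 2.3],
 [2.3, 5.5]].

Step 3 — invert S. det(S) = 9.5·5.5 - (2.3)² = 46.96.
  S^{-1} = (1/det) · [[d, -b], [-b, a]] = [[0.1171, -0.049],
 [-0.049, 0.2023]].

Step 4 — quadratic form (x̄ - mu_0)^T · S^{-1} · (x̄ - mu_0):
  S^{-1} · (x̄ - mu_0) = (-0.2981, 0.5792),
  (x̄ - mu_0)^T · [...] = (-1.5)·(-0.2981) + (2.5)·(0.5792) = 1.8952.

Step 5 — scale by n: T² = 6 · 1.8952 = 11.3714.

T² ≈ 11.3714


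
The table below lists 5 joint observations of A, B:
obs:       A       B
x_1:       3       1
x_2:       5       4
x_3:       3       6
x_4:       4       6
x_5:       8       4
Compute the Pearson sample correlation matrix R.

Step 1 — column means:
  mean(A) = (3 + 5 + 3 + 4 + 8) / 5 = 23/5 = 4.6
  mean(B) = (1 + 4 + 6 + 6 + 4) / 5 = 21/5 = 4.2

Step 2 — sample variances and covariances s[i,j] = (1/(n-1)) · Σ_k (x_{k,i} - mean_i) · (x_{k,j} - mean_j), with n-1 = 4:
  s[A,A] = ((-1.6)·(-1.6) + (0.4)·(0.4) + (-1.6)·(-1.6) + (-0.6)·(-0.6) + (3.4)·(3.4)) / 4 = 17.2/4 = 4.3
  s[A,B] = ((-1.6)·(-3.2) + (0.4)·(-0.2) + (-1.6)·(1.8) + (-0.6)·(1.8) + (3.4)·(-0.2)) / 4 = 0.4/4 = 0.1
  s[B,B] = ((-3.2)·(-3.2) + (-0.2)·(-0.2) + (1.8)·(1.8) + (1.8)·(1.8) + (-0.2)·(-0.2)) / 4 = 16.8/4 = 4.2
  Sample standard deviations s_i = √(s[i,i]):
  s(A) = √(4.3) = 2.0736
  s(B) = √(4.2) = 2.0494

Step 3 — r_{ij} = s_{ij} / (s_i · s_j):
  r[A,A] = 1 (diagonal).
  r[A,B] = 0.1 / (2.0736 · 2.0494) = 0.1 / 4.2497 = 0.0235
  r[B,B] = 1 (diagonal).

R is symmetric with unit diagonal. Assembling:

R = [[1, 0.0235],
 [0.0235, 1]]


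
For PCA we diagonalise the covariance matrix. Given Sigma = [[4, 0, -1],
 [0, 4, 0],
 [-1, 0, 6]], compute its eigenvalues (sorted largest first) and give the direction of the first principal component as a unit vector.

Step 1 — characteristic polynomial p(λ) = det(λI - Sigma) = λ³ - tr·λ² + c_1·λ - det, where tr = trace, c_1 = sum of the principal 2×2 minors, det = det(Sigma):
  tr = 4 + 4 + 6 = 14,
  c_1 = (4·4 - (0)²) + (4·6 - (-1)²) + (4·6 - (0)²) = 16 + 23 + 24 = 63,
  det = 4·(4·6 - (0)²) - (0)·((0)·6 - (0)·(-1)) + (-1)·((0)·(0) - 4·(-1)) = 4·(24) - (0)·(0) + (-1)·(4) = 92.
  So p(λ) = λ³ - 14λ² + 63λ - 92.
Step 2 — look for an integer root (rational root theorem: any rational root is an integer divisor of 92). Testing λ = 4:
  p(4) = 64 - 224 + 252 - 92 = 0  ✓
  Dividing out (λ - 4): p(λ) = (λ - 4)(λ² - 10λ + 23).
Step 3 — remaining eigenvalues from the quadratic λ² - 10λ + 23 = 0:
  Δ = 10² - 4·23 = 100 - 92 = 8,  λ = (10 ± √8)/2 = (10 ± 2.8284)/2 ≈ 6.4142 or 3.5858.
  Sorted: λ_1 = 6.4142,  λ_2 = 4,  λ_3 = 3.5858  (check: sum = 14 = tr ✓).

Step 4 — unit eigenvector for λ_1 ≈ 6.4142: v spans the null space of (Sigma - λ_1 I), whose rows are
  r_1 = (-2.4142, 0, -1),  r_2 = (0, -2.4142, 0),  r_3 = (-1, 0, -0.4142).
  v is orthogonal to every row, so take v ∝ r_1 × r_2 = ((0)·(0) - (-1)·(-2.4142), (-1)·(0) - (-2.4142)·(0), (-2.4142)·(-2.4142) - (0)·(0)) ≈ (-2.4142, 0, 5.8284).
  Rescale (multiply by -1 so the first nonzero entry is positive): u = (2.4142, 0, -5.8284).
  ||u|| = √((2.4142)² + (0)² + (-5.8284)²) = √(39.799) ≈ 6.3086,  v_1 = u/||u|| ≈ (0.3827, 0, -0.9239) (||v_1|| = 1).

λ_1 = 6.4142,  λ_2 = 4,  λ_3 = 3.5858;  v_1 ≈ (0.3827, 0, -0.9239)


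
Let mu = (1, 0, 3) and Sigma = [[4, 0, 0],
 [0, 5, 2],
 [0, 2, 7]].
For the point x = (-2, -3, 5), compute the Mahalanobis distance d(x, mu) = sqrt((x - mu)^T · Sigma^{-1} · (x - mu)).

Step 1 — centre the observation: (x - mu) = (-3, -3, 2).

Step 2 — invert Sigma (cofactor / det for 3×3, or solve directly):
  Sigma^{-1} = [[0.25, 0, 0],
 [0, 0.2258, -0.0645],
 [0, -0.0645, 0.1613]].

Step 3 — form the quadratic (x - mu)^T · Sigma^{-1} · (x - mu):
  Sigma^{-1} · (x - mu) = (-0.75, -0.8065, 0.5161).
  (x - mu)^T · [Sigma^{-1} · (x - mu)] = (-3)·(-0.75) + (-3)·(-0.8065) + (2)·(0.5161) = 5.7016.

Step 4 — take square root: d = √(5.7016) ≈ 2.3878.

d(x, mu) = √(5.7016) ≈ 2.3878


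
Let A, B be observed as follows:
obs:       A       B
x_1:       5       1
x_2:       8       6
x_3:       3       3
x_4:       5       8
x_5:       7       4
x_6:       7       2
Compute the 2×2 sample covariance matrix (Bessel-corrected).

Step 1 — column means:
  mean(A) = (5 + 8 + 3 + 5 + 7 + 7) / 6 = 35/6 = 5.8333
  mean(B) = (1 + 6 + 3 + 8 + 4 + 2) / 6 = 24/6 = 4

Step 2 — sample covariance S[i,j] = (1/(n-1)) · Σ_k (x_{k,i} - mean_i) · (x_{k,j} - mean_j), with n-1 = 5.
  S[A,A] = ((-0.8333)·(-0.8333) + (2.1667)·(2.1667) + (-2.8333)·(-2.8333) + (-0.8333)·(-0.8333) + (1.1667)·(1.1667) + (1.1667)·(1.1667)) / 5 = 16.8333/5 = 3.3667
  S[A,B] = ((-0.8333)·(-3) + (2.1667)·(2) + (-2.8333)·(-1) + (-0.8333)·(4) + (1.1667)·(0) + (1.1667)·(-2)) / 5 = 4/5 = 0.8
  S[B,B] = ((-3)·(-3) + (2)·(2) + (-1)·(-1) + (4)·(4) + (0)·(0) + (-2)·(-2)) / 5 = 34/5 = 6.8

S is symmetric (S[j,i] = S[i,j]). Assembling:

S = [[3.3667, 0.8],
 [0.8, 6.8]]
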